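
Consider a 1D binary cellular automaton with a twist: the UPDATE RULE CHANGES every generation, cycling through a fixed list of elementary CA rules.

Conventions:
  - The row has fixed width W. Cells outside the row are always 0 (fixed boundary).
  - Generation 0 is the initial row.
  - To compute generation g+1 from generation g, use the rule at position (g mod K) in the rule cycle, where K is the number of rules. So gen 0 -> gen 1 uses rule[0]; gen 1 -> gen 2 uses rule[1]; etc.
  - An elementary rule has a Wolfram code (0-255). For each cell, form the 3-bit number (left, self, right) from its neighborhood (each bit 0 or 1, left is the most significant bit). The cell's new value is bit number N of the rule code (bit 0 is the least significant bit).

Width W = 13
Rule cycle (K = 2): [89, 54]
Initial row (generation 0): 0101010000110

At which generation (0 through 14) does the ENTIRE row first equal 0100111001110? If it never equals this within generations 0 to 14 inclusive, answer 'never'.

Gen 0: 0101010000110
Gen 1 (rule 89): 0000001110111
Gen 2 (rule 54): 0000010001000
Gen 3 (rule 89): 1111001100111
Gen 4 (rule 54): 0000110011000
Gen 5 (rule 89): 1110111011111
Gen 6 (rule 54): 0001000100000
Gen 7 (rule 89): 1100110011111
Gen 8 (rule 54): 0011001100000
Gen 9 (rule 89): 1011101111111
Gen 10 (rule 54): 1100010000000
Gen 11 (rule 89): 1111001111111
Gen 12 (rule 54): 0000110000000
Gen 13 (rule 89): 1110111111111
Gen 14 (rule 54): 0001000000000

Answer: never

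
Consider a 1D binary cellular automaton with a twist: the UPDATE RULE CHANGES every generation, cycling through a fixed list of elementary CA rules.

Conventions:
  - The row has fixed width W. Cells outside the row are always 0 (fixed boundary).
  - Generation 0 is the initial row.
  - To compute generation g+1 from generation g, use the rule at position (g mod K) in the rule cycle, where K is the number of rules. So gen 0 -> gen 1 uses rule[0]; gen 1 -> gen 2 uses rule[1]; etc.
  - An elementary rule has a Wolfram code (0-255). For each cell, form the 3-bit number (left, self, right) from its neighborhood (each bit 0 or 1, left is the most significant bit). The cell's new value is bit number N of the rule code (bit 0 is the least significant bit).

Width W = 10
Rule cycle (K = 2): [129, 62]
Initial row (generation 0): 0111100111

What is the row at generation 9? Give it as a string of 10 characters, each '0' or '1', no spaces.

Answer: 0000001000

Derivation:
Gen 0: 0111100111
Gen 1 (rule 129): 0011000010
Gen 2 (rule 62): 0110100111
Gen 3 (rule 129): 0000000010
Gen 4 (rule 62): 0000000111
Gen 5 (rule 129): 1111110010
Gen 6 (rule 62): 1000001111
Gen 7 (rule 129): 0011100110
Gen 8 (rule 62): 0110011101
Gen 9 (rule 129): 0000001000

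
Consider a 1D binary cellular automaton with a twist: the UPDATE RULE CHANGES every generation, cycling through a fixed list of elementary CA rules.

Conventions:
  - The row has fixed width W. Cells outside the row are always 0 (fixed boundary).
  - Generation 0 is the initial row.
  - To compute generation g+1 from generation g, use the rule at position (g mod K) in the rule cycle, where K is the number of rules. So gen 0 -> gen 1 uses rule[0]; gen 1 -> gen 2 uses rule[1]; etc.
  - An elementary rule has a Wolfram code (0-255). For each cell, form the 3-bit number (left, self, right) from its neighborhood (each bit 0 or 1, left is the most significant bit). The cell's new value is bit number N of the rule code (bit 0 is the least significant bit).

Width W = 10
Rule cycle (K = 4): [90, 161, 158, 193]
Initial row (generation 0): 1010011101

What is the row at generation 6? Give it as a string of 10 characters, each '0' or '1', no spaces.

Gen 0: 1010011101
Gen 1 (rule 90): 0001110100
Gen 2 (rule 161): 1100101001
Gen 3 (rule 158): 1011101111
Gen 4 (rule 193): 0001100111
Gen 5 (rule 90): 0011111101
Gen 6 (rule 161): 1001111010

Answer: 1001111010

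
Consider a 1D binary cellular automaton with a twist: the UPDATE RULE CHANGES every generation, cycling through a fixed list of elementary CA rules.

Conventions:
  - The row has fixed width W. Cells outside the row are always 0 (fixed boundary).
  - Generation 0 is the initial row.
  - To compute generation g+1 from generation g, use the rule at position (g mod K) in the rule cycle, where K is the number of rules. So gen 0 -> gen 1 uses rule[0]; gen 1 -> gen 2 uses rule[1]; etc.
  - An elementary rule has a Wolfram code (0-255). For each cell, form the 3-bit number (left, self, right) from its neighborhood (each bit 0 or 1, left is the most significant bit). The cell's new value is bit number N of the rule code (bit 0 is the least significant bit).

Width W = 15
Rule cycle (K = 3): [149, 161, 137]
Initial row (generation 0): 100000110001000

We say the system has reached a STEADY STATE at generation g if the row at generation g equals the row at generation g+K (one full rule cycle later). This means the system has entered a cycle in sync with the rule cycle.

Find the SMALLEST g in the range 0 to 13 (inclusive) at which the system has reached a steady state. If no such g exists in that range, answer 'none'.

Answer: none

Derivation:
Gen 0: 100000110001000
Gen 1 (rule 149): 111110001101111
Gen 2 (rule 161): 011100100010110
Gen 3 (rule 137): 011000001000100
Gen 4 (rule 149): 000111101110111
Gen 5 (rule 161): 110011010101010
Gen 6 (rule 137): 100010000000000
Gen 7 (rule 149): 111011111111111
Gen 8 (rule 161): 010101111111110
Gen 9 (rule 137): 000001111111100
Gen 10 (rule 149): 111100111111011
Gen 11 (rule 161): 011000011110100
Gen 12 (rule 137): 010011011100001
Gen 13 (rule 149): 011000001011101
Gen 14 (rule 161): 000011100101010
Gen 15 (rule 137): 111011000000000
Gen 16 (rule 149): 010000111111111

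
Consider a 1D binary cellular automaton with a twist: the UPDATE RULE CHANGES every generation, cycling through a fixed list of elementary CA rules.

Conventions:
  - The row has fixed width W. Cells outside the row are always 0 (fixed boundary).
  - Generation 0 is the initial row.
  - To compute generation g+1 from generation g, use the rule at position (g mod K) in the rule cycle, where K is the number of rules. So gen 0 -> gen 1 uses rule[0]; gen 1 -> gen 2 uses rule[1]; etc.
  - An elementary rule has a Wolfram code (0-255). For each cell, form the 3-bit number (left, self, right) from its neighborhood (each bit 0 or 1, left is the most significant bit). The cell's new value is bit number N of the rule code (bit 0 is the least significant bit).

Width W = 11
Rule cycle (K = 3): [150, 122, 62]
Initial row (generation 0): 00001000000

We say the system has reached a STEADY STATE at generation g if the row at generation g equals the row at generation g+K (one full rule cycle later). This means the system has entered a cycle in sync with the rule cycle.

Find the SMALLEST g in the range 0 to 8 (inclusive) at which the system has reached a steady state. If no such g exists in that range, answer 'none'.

Gen 0: 00001000000
Gen 1 (rule 150): 00011100000
Gen 2 (rule 122): 00110110000
Gen 3 (rule 62): 01101101000
Gen 4 (rule 150): 10000001100
Gen 5 (rule 122): 01000011110
Gen 6 (rule 62): 11100110001
Gen 7 (rule 150): 01011001011
Gen 8 (rule 122): 10111110111
Gen 9 (rule 62): 11100001100
Gen 10 (rule 150): 01010010010
Gen 11 (rule 122): 10101101101

Answer: none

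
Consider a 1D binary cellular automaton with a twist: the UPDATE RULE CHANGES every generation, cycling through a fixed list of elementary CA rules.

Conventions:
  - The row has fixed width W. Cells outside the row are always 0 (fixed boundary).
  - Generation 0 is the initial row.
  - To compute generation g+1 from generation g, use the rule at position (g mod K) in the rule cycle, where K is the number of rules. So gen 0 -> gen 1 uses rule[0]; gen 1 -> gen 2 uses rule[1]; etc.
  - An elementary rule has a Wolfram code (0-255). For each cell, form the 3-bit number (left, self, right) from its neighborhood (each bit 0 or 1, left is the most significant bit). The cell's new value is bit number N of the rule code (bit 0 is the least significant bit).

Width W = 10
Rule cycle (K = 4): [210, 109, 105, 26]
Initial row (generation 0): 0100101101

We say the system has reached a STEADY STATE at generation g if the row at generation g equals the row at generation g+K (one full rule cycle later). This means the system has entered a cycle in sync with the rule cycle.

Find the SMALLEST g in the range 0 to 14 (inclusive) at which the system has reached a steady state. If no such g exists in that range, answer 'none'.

Answer: none

Derivation:
Gen 0: 0100101101
Gen 1 (rule 210): 1011000100
Gen 2 (rule 109): 1111010101
Gen 3 (rule 105): 1001101010
Gen 4 (rule 26): 0111000001
Gen 5 (rule 210): 1011100010
Gen 6 (rule 109): 1110101010
Gen 7 (rule 105): 1011010100
Gen 8 (rule 26): 0010000010
Gen 9 (rule 210): 0101000101
Gen 10 (rule 109): 0111010111
Gen 11 (rule 105): 0101101101
Gen 12 (rule 26): 1001001000
Gen 13 (rule 210): 0110110100
Gen 14 (rule 109): 0111111101
Gen 15 (rule 105): 0100000110
Gen 16 (rule 26): 1010001101
Gen 17 (rule 210): 0001010100
Gen 18 (rule 109): 1101111101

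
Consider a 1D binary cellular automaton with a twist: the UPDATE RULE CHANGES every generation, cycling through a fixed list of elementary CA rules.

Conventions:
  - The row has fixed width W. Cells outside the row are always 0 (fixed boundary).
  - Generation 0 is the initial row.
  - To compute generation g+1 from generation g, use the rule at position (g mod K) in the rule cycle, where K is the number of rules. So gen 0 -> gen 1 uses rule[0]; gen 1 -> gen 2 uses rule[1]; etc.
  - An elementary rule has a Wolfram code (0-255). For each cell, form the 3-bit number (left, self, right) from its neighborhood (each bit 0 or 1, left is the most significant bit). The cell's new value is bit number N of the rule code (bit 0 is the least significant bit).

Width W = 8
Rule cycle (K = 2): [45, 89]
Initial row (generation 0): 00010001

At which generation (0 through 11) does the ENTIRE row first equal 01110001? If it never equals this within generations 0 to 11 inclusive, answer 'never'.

Gen 0: 00010001
Gen 1 (rule 45): 11010101
Gen 2 (rule 89): 11000000
Gen 3 (rule 45): 10011111
Gen 4 (rule 89): 01010001
Gen 5 (rule 45): 01110101
Gen 6 (rule 89): 01010000
Gen 7 (rule 45): 01110111
Gen 8 (rule 89): 01010101
Gen 9 (rule 45): 01111111
Gen 10 (rule 89): 01000001
Gen 11 (rule 45): 01011101

Answer: never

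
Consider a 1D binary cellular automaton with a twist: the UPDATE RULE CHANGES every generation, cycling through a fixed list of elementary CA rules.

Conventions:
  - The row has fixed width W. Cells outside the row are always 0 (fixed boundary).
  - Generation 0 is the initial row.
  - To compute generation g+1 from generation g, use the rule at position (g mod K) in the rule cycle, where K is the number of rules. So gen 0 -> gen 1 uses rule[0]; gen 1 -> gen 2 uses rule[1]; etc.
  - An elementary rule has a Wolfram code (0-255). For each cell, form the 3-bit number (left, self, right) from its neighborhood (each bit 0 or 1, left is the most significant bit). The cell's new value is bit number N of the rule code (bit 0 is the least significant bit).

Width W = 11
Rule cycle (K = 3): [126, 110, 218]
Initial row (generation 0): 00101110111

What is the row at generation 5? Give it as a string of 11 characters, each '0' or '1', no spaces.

Answer: 10000110111

Derivation:
Gen 0: 00101110111
Gen 1 (rule 126): 01111011101
Gen 2 (rule 110): 11001110111
Gen 3 (rule 218): 11111110111
Gen 4 (rule 126): 10000011101
Gen 5 (rule 110): 10000110111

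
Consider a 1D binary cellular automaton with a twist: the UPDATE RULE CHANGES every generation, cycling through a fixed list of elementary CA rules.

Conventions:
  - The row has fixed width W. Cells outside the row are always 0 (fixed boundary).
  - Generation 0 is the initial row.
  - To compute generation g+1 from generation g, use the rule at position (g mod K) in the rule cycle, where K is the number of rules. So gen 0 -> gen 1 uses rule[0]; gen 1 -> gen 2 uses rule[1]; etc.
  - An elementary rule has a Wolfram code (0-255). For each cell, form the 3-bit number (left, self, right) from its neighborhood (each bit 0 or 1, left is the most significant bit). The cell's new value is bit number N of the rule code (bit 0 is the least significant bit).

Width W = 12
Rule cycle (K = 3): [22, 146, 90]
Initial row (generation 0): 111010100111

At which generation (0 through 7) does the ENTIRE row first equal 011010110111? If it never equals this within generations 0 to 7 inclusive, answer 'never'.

Answer: 4

Derivation:
Gen 0: 111010100111
Gen 1 (rule 22): 000010111000
Gen 2 (rule 146): 000100010100
Gen 3 (rule 90): 001010100010
Gen 4 (rule 22): 011010110111
Gen 5 (rule 146): 100000000010
Gen 6 (rule 90): 010000000101
Gen 7 (rule 22): 111000001101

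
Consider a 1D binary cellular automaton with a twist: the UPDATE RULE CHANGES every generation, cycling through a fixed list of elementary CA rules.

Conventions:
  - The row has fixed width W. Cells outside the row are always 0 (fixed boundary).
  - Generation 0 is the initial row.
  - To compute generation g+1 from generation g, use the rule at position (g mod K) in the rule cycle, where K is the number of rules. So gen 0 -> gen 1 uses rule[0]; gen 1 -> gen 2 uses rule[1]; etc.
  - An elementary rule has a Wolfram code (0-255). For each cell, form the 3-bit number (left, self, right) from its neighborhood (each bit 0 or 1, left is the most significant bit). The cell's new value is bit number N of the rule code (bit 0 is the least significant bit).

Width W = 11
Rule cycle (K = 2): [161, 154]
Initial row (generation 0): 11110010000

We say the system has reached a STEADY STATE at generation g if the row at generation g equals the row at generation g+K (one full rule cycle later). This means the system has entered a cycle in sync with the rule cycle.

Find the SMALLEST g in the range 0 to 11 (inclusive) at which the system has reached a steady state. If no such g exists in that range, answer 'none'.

Answer: 3

Derivation:
Gen 0: 11110010000
Gen 1 (rule 161): 01100000111
Gen 2 (rule 154): 11010001110
Gen 3 (rule 161): 00100100100
Gen 4 (rule 154): 01011011010
Gen 5 (rule 161): 00100100100
Gen 6 (rule 154): 01011011010
Gen 7 (rule 161): 00100100100
Gen 8 (rule 154): 01011011010
Gen 9 (rule 161): 00100100100
Gen 10 (rule 154): 01011011010
Gen 11 (rule 161): 00100100100
Gen 12 (rule 154): 01011011010
Gen 13 (rule 161): 00100100100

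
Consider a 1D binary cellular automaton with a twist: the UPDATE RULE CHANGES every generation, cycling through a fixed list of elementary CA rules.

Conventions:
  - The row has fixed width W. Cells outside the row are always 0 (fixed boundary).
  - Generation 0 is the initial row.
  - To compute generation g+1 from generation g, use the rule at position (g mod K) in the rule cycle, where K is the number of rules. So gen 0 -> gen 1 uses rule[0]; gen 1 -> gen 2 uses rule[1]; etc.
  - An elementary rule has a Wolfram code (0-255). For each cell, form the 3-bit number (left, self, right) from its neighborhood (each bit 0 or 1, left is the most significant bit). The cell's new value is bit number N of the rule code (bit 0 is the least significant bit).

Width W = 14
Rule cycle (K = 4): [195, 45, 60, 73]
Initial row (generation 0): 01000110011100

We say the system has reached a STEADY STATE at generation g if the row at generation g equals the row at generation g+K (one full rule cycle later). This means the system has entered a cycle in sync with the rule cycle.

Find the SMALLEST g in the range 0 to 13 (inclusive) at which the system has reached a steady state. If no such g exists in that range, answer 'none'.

Gen 0: 01000110011100
Gen 1 (rule 195): 10011010101101
Gen 2 (rule 45): 10010111111011
Gen 3 (rule 60): 11011100000110
Gen 4 (rule 73): 11010101110110
Gen 5 (rule 195): 01000000110010
Gen 6 (rule 45): 01011110100010
Gen 7 (rule 60): 01110001110011
Gen 8 (rule 73): 01010101010011
Gen 9 (rule 195): 10000000000101
Gen 10 (rule 45): 10111111110111
Gen 11 (rule 60): 11100000001100
Gen 12 (rule 73): 10101111101101
Gen 13 (rule 195): 00000111100100
Gen 14 (rule 45): 11110100000101
Gen 15 (rule 60): 10001110000111
Gen 16 (rule 73): 00101010110101
Gen 17 (rule 195): 11000000010000

Answer: none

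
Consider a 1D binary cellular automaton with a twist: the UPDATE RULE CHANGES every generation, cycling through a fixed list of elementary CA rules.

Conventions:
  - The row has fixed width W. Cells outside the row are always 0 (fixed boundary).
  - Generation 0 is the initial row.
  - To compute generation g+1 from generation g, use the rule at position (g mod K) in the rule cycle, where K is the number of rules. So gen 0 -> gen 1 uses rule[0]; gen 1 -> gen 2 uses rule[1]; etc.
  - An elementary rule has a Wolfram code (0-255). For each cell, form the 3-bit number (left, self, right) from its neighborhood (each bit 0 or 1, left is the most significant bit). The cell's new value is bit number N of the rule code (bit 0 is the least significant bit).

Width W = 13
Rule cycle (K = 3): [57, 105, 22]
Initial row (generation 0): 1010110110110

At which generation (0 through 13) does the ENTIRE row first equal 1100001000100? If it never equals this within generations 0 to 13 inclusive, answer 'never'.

Answer: never

Derivation:
Gen 0: 1010110110110
Gen 1 (rule 57): 0101101101101
Gen 2 (rule 105): 0011111111110
Gen 3 (rule 22): 0100000000001
Gen 4 (rule 57): 0011111111100
Gen 5 (rule 105): 1010000000101
Gen 6 (rule 22): 1011000001101
Gen 7 (rule 57): 0110111101010
Gen 8 (rule 105): 0111100110100
Gen 9 (rule 22): 1000011000110
Gen 10 (rule 57): 0111010110101
Gen 11 (rule 105): 0101101111010
Gen 12 (rule 22): 1100000000011
Gen 13 (rule 57): 1011111111010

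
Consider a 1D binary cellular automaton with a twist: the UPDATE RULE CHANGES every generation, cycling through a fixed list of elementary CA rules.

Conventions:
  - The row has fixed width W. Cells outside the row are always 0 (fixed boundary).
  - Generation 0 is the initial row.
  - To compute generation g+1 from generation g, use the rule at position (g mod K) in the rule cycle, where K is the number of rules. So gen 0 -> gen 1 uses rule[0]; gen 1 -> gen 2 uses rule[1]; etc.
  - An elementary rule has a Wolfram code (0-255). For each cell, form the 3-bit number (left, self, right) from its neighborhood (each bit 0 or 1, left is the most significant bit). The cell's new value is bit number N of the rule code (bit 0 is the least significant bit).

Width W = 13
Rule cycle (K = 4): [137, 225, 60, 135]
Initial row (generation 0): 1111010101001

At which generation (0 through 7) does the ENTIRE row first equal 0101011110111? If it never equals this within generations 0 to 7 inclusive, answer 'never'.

Gen 0: 1111010101001
Gen 1 (rule 137): 1110000000000
Gen 2 (rule 225): 0110111111111
Gen 3 (rule 60): 0101100000000
Gen 4 (rule 135): 1100001111111
Gen 5 (rule 137): 1001101111110
Gen 6 (rule 225): 0000110111110
Gen 7 (rule 60): 0000101100001

Answer: never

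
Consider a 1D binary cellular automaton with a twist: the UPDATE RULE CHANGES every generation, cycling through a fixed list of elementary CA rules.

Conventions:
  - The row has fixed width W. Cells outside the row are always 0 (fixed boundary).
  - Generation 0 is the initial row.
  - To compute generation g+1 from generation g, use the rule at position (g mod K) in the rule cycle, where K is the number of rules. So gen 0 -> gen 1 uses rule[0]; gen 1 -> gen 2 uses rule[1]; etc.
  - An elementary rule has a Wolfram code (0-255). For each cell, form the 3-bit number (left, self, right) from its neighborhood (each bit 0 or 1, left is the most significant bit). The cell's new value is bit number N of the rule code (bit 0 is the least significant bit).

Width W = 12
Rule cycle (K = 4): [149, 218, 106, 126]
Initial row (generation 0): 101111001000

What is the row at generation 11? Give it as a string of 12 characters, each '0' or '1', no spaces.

Gen 0: 101111001000
Gen 1 (rule 149): 100110101111
Gen 2 (rule 218): 011110001111
Gen 3 (rule 106): 110010011001
Gen 4 (rule 126): 111111111111
Gen 5 (rule 149): 011111111110
Gen 6 (rule 218): 111111111111
Gen 7 (rule 106): 100000000001
Gen 8 (rule 126): 110000000011
Gen 9 (rule 149): 001111111000
Gen 10 (rule 218): 011111111100
Gen 11 (rule 106): 110000000100

Answer: 110000000100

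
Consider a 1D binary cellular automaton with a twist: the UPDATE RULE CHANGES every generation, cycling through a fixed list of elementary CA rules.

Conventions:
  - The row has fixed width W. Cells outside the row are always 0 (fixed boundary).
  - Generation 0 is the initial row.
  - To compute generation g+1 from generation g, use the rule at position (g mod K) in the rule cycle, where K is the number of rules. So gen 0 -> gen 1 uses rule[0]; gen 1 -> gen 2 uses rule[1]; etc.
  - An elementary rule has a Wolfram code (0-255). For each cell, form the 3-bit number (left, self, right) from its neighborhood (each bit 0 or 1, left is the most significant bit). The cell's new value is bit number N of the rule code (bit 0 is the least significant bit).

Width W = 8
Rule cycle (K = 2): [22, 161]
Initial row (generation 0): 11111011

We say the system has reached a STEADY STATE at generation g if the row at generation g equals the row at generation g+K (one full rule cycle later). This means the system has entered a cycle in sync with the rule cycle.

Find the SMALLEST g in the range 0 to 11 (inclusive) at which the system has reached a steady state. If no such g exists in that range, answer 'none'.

Answer: 1

Derivation:
Gen 0: 11111011
Gen 1 (rule 22): 00000000
Gen 2 (rule 161): 11111111
Gen 3 (rule 22): 00000000
Gen 4 (rule 161): 11111111
Gen 5 (rule 22): 00000000
Gen 6 (rule 161): 11111111
Gen 7 (rule 22): 00000000
Gen 8 (rule 161): 11111111
Gen 9 (rule 22): 00000000
Gen 10 (rule 161): 11111111
Gen 11 (rule 22): 00000000
Gen 12 (rule 161): 11111111
Gen 13 (rule 22): 00000000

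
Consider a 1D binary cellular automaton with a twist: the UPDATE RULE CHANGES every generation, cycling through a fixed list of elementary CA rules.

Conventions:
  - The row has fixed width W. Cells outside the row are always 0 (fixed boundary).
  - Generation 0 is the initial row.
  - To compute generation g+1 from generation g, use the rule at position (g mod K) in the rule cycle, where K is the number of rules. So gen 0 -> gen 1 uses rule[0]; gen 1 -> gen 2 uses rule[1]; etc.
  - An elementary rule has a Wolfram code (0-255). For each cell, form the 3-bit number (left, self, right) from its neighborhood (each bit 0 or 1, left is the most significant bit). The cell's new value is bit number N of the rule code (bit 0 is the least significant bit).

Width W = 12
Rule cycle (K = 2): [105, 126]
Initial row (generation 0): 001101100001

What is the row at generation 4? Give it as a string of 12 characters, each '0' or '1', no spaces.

Answer: 111111110111

Derivation:
Gen 0: 001101100001
Gen 1 (rule 105): 101111101100
Gen 2 (rule 126): 111000111110
Gen 3 (rule 105): 101010100010
Gen 4 (rule 126): 111111110111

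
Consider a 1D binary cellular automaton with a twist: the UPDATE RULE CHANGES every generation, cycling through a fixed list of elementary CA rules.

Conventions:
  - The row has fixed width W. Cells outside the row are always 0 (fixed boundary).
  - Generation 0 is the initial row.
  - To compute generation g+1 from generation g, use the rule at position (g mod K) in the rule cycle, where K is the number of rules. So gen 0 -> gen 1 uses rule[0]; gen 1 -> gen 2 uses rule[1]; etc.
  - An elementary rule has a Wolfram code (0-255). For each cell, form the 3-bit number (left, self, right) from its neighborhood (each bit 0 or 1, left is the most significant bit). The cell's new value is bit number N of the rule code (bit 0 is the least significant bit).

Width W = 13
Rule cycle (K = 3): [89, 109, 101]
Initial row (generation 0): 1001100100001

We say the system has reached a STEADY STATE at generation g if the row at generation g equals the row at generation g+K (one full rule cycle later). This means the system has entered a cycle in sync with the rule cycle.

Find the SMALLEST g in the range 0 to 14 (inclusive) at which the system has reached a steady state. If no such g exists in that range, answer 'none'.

Gen 0: 1001100100001
Gen 1 (rule 89): 0101110011100
Gen 2 (rule 109): 0111010010101
Gen 3 (rule 101): 0001110011111
Gen 4 (rule 89): 1101011010001
Gen 5 (rule 109): 1111111110101
Gen 6 (rule 101): 0000000011111
Gen 7 (rule 89): 1111111010001
Gen 8 (rule 109): 1000001110101
Gen 9 (rule 101): 1011100011111
Gen 10 (rule 89): 0010111010001
Gen 11 (rule 109): 1011101110101
Gen 12 (rule 101): 1100110011111
Gen 13 (rule 89): 1110111010001
Gen 14 (rule 109): 1011101110101
Gen 15 (rule 101): 1100110011111
Gen 16 (rule 89): 1110111010001
Gen 17 (rule 109): 1011101110101

Answer: 11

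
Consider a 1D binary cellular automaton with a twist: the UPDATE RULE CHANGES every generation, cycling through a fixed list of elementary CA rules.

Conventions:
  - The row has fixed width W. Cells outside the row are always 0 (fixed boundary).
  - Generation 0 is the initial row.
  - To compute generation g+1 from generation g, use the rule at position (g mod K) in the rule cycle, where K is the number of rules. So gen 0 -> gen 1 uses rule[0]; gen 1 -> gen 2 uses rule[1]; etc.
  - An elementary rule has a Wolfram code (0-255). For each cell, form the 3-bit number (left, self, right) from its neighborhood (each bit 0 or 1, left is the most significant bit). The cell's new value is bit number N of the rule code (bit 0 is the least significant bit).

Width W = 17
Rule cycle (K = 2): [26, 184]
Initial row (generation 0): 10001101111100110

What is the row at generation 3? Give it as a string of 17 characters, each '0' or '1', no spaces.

Answer: 01100011010110001

Derivation:
Gen 0: 10001101111100110
Gen 1 (rule 26): 01011001000011101
Gen 2 (rule 184): 00110100100011010
Gen 3 (rule 26): 01100011010110001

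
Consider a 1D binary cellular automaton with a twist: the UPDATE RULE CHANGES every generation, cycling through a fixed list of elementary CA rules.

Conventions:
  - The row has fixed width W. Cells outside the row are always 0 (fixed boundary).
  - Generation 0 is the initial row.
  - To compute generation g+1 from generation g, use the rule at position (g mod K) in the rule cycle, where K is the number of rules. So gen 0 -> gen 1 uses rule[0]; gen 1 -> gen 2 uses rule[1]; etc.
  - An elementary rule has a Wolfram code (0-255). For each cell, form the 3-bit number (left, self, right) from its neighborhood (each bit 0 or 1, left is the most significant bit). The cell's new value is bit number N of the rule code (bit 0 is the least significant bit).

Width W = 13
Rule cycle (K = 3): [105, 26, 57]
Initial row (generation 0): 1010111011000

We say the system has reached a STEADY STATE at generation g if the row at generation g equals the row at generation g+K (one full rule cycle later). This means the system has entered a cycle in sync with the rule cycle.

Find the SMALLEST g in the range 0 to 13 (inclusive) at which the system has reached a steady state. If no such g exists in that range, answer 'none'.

Answer: none

Derivation:
Gen 0: 1010111011000
Gen 1 (rule 105): 0101101111011
Gen 2 (rule 26): 1001001000010
Gen 3 (rule 57): 0100100111001
Gen 4 (rule 105): 0000000101000
Gen 5 (rule 26): 0000001000100
Gen 6 (rule 57): 1111100110011
Gen 7 (rule 105): 1000100110011
Gen 8 (rule 26): 0101011101110
Gen 9 (rule 57): 0010110011001
Gen 10 (rule 105): 1001110011000
Gen 11 (rule 26): 0111001110100
Gen 12 (rule 57): 0100101001011
Gen 13 (rule 105): 0000010000111
Gen 14 (rule 26): 0000101001100
Gen 15 (rule 57): 1110010101011
Gen 16 (rule 105): 1010001010111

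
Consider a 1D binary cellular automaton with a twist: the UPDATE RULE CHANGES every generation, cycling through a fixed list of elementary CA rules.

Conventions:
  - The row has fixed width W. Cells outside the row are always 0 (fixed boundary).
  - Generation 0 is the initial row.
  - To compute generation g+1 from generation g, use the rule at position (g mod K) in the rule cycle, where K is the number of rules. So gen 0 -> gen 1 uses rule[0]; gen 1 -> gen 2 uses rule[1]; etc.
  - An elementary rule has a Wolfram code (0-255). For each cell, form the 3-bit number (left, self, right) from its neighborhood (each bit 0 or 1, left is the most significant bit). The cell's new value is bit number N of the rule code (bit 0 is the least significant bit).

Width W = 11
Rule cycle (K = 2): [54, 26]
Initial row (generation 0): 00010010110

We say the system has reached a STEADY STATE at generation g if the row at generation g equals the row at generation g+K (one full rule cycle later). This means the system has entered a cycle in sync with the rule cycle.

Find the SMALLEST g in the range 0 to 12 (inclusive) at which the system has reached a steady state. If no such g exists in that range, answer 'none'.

Gen 0: 00010010110
Gen 1 (rule 54): 00111111001
Gen 2 (rule 26): 01100000110
Gen 3 (rule 54): 10010001001
Gen 4 (rule 26): 01101010110
Gen 5 (rule 54): 10011111001
Gen 6 (rule 26): 01110000110
Gen 7 (rule 54): 10001001001
Gen 8 (rule 26): 01010110110
Gen 9 (rule 54): 11111001001
Gen 10 (rule 26): 10000110110
Gen 11 (rule 54): 11001001001
Gen 12 (rule 26): 10110110110
Gen 13 (rule 54): 11001001001
Gen 14 (rule 26): 10110110110

Answer: 11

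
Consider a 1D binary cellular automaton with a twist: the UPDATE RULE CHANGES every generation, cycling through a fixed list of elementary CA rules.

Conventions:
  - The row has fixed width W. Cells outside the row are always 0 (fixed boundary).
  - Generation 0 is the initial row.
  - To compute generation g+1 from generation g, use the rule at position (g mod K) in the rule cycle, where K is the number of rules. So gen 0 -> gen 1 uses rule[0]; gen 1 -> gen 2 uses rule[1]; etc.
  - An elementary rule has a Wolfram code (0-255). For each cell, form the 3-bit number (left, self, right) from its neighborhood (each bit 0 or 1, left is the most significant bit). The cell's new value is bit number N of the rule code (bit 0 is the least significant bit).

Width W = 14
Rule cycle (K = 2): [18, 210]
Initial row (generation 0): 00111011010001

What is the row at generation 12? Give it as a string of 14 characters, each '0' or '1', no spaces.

Gen 0: 00111011010001
Gen 1 (rule 18): 01000000001010
Gen 2 (rule 210): 10100000010001
Gen 3 (rule 18): 00010000101010
Gen 4 (rule 210): 00101001000001
Gen 5 (rule 18): 01000110100010
Gen 6 (rule 210): 10101010010101
Gen 7 (rule 18): 00000001100000
Gen 8 (rule 210): 00000010110000
Gen 9 (rule 18): 00000100001000
Gen 10 (rule 210): 00001010010100
Gen 11 (rule 18): 00010001100010
Gen 12 (rule 210): 00101010110101

Answer: 00101010110101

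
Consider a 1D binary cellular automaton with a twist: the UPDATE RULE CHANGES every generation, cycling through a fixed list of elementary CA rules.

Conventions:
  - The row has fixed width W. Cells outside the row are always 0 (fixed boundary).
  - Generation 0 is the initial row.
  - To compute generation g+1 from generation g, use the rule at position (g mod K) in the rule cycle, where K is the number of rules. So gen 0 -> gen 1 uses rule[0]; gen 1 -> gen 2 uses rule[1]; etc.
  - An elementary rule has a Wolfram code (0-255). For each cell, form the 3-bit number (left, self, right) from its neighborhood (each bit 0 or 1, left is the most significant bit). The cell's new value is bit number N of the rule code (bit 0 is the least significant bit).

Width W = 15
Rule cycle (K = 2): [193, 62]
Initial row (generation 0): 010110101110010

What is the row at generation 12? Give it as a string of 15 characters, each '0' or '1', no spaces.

Answer: 111111100011111

Derivation:
Gen 0: 010110101110010
Gen 1 (rule 193): 000010000110000
Gen 2 (rule 62): 000111001101000
Gen 3 (rule 193): 110011000100011
Gen 4 (rule 62): 101110101110110
Gen 5 (rule 193): 000110000110010
Gen 6 (rule 62): 001101001101111
Gen 7 (rule 193): 100100000100111
Gen 8 (rule 62): 111110001111100
Gen 9 (rule 193): 011110100111101
Gen 10 (rule 62): 110001111100011
Gen 11 (rule 193): 010100111101001
Gen 12 (rule 62): 111111100011111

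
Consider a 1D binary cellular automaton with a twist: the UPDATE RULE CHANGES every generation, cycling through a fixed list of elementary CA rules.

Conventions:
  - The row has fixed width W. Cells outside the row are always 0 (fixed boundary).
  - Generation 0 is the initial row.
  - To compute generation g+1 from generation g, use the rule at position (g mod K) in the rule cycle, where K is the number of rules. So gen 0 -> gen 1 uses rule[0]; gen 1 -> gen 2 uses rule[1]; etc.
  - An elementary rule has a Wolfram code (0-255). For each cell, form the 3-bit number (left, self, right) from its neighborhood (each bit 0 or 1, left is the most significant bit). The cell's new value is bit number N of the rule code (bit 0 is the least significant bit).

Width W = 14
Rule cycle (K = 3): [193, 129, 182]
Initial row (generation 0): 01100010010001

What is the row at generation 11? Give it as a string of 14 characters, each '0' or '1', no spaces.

Answer: 00100001111100

Derivation:
Gen 0: 01100010010001
Gen 1 (rule 193): 00101000000100
Gen 2 (rule 129): 10000011110001
Gen 3 (rule 182): 11000101101011
Gen 4 (rule 193): 01010000100001
Gen 5 (rule 129): 00000110001100
Gen 6 (rule 182): 00001001010010
Gen 7 (rule 193): 11100000000000
Gen 8 (rule 129): 01001111111111
Gen 9 (rule 182): 11110111111110
Gen 10 (rule 193): 01110011111110
Gen 11 (rule 129): 00100001111100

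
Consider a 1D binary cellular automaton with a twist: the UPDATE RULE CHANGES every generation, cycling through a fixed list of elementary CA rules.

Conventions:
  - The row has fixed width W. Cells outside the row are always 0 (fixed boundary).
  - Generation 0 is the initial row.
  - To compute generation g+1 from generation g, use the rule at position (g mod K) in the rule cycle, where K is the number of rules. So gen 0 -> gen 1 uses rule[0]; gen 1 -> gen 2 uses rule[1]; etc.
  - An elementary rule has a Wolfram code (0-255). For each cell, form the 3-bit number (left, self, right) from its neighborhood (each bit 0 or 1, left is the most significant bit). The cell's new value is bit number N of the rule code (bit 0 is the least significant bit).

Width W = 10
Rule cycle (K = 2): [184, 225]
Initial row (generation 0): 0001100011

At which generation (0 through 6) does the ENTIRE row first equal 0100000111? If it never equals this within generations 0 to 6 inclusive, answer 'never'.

Gen 0: 0001100011
Gen 1 (rule 184): 0001010010
Gen 2 (rule 225): 1100100000
Gen 3 (rule 184): 1010010000
Gen 4 (rule 225): 0100000111
Gen 5 (rule 184): 0010000110
Gen 6 (rule 225): 1000110010

Answer: 4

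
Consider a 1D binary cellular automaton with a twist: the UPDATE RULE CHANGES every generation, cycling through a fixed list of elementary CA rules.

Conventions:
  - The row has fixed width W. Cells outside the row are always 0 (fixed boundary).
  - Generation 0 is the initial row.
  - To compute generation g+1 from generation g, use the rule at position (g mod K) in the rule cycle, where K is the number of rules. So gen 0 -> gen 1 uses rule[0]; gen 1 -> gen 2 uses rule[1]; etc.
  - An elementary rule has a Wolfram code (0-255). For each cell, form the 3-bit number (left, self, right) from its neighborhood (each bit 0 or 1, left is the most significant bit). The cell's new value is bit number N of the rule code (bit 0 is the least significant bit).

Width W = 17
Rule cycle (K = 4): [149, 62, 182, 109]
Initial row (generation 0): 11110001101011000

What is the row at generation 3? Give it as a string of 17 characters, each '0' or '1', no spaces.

Gen 0: 11110001101011000
Gen 1 (rule 149): 01101100001000111
Gen 2 (rule 62): 11011010011101100
Gen 3 (rule 182): 00100111101010010

Answer: 00100111101010010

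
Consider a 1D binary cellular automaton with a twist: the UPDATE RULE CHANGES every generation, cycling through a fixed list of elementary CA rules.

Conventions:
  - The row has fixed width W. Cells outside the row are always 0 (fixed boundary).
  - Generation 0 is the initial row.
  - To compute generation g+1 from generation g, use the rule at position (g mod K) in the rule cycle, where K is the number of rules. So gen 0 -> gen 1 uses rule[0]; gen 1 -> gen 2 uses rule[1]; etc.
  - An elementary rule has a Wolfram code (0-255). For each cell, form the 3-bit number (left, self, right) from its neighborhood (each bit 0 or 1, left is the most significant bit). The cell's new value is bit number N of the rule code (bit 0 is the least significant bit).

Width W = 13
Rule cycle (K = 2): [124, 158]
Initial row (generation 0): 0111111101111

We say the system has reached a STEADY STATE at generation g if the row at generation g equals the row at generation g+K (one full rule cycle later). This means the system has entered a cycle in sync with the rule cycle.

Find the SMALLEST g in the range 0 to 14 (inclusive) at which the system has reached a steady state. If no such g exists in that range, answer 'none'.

Gen 0: 0111111101111
Gen 1 (rule 124): 0100000111001
Gen 2 (rule 158): 1110001110111
Gen 3 (rule 124): 1011001011101
Gen 4 (rule 158): 1010111011001
Gen 5 (rule 124): 1111101111101
Gen 6 (rule 158): 1111001111001
Gen 7 (rule 124): 1001101001101
Gen 8 (rule 158): 1111001111001
Gen 9 (rule 124): 1001101001101
Gen 10 (rule 158): 1111001111001
Gen 11 (rule 124): 1001101001101
Gen 12 (rule 158): 1111001111001
Gen 13 (rule 124): 1001101001101
Gen 14 (rule 158): 1111001111001
Gen 15 (rule 124): 1001101001101
Gen 16 (rule 158): 1111001111001

Answer: 6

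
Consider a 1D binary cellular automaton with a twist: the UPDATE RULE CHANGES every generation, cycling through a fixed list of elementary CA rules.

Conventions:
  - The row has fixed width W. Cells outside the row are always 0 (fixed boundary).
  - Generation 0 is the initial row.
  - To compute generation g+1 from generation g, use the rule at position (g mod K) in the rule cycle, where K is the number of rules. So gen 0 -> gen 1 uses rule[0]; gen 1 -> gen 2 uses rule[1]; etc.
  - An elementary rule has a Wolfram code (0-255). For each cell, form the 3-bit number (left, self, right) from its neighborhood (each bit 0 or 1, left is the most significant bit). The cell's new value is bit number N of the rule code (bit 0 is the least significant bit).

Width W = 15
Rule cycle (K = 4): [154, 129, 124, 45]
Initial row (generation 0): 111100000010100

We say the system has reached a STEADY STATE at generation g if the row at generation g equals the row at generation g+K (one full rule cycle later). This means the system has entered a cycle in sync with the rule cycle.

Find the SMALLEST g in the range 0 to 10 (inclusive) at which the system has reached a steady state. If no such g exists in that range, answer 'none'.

Gen 0: 111100000010100
Gen 1 (rule 154): 111010000100010
Gen 2 (rule 129): 010000110001000
Gen 3 (rule 124): 011000111001100
Gen 4 (rule 45): 010010100001001
Gen 5 (rule 154): 101100010010110
Gen 6 (rule 129): 000001000000000
Gen 7 (rule 124): 000001100000000
Gen 8 (rule 45): 111101001111111
Gen 9 (rule 154): 111000111111110
Gen 10 (rule 129): 010010011111100
Gen 11 (rule 124): 011011010000110
Gen 12 (rule 45): 010110110110100
Gen 13 (rule 154): 100100100100010
Gen 14 (rule 129): 000000000001000

Answer: none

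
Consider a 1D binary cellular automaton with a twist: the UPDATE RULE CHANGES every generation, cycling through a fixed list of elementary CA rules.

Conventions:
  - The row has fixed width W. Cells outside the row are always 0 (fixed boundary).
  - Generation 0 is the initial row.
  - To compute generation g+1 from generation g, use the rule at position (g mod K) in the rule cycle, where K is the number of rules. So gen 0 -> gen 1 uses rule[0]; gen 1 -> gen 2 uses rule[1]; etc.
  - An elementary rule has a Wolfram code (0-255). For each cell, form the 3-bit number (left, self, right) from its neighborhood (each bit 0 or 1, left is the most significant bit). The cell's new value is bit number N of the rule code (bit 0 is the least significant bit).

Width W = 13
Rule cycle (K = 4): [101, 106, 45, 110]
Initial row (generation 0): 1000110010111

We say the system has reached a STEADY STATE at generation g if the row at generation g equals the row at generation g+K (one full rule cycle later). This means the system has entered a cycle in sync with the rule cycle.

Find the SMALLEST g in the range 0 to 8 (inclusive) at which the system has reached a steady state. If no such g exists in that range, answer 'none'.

Answer: none

Derivation:
Gen 0: 1000110010111
Gen 1 (rule 101): 1010010011001
Gen 2 (rule 106): 0100100111010
Gen 3 (rule 45): 0100100100110
Gen 4 (rule 110): 1101101101110
Gen 5 (rule 101): 0110110110010
Gen 6 (rule 106): 1111111110100
Gen 7 (rule 45): 1000000001101
Gen 8 (rule 110): 1000000011111
Gen 9 (rule 101): 1011111000001
Gen 10 (rule 106): 0110001000010
Gen 11 (rule 45): 0100101011010
Gen 12 (rule 110): 1101111111110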